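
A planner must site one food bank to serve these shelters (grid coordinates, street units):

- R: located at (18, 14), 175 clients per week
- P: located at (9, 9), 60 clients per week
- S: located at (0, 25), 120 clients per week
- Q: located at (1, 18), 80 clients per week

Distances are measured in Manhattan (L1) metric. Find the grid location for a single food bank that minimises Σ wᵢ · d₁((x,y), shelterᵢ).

Manhattan distance separates: Σwᵢ(|x−xᵢ|+|y−yᵢ|) = Σwᵢ|x−xᵢ| + Σwᵢ|y−yᵢ|, so x and y are optimised independently as 1-D weighted medians.
Total weight W = 435; half = 217.5.
x-coordinate, sorted with cumulative weight:
  x=0 (S, w=120) cum 120
  x=1 (Q, w=80) cum 200
  x=9 (P, w=60) cum 260  ← median
  x=18 (R, w=175) cum 435
⇒ x* = 9
y-coordinate, sorted with cumulative weight:
  y=9 (P, w=60) cum 60
  y=14 (R, w=175) cum 235  ← median
  y=18 (Q, w=80) cum 315
  y=25 (S, w=120) cum 435
⇒ y* = 14

(9, 14)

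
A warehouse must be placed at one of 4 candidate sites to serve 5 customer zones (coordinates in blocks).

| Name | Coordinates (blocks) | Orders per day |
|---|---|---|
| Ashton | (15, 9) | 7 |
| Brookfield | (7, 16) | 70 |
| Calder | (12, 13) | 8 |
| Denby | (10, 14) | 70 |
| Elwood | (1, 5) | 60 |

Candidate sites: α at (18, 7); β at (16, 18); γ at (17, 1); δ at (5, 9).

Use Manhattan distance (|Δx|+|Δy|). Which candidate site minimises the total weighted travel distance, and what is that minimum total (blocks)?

Total weighted distance at each candidate:
  α (18, 7): total = 3721
  β (16, 18): total = 3292
  γ (17, 1): total = 4556
  δ (5, 9): total = 1968
Minimum is at δ with total 1968 blocks.

δ, total 1968 blocks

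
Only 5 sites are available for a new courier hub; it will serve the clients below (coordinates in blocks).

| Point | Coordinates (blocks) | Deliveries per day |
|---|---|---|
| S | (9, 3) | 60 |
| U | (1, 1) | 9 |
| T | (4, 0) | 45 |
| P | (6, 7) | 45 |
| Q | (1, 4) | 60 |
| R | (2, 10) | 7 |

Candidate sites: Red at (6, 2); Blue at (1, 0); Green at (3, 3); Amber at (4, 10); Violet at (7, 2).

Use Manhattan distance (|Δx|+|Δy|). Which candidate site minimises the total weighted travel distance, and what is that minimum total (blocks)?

Green, total 1127 blocks

Total weighted distance at each candidate:
  Red (6, 2): total = 1203
  Blue (1, 0): total = 1661
  Green (3, 3): total = 1127
  Amber (4, 10): total = 2057
  Violet (7, 2): total = 1309
Minimum is at Green with total 1127 blocks.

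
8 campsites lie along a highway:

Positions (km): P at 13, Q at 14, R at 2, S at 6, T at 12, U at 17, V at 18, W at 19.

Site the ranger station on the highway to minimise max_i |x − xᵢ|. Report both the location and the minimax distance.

The 1-center on a line is the midpoint of the two extreme points: leftmost at 2, rightmost at 19.
Optimal location = (2 + 19)/2 = 10.5; maximum distance = (19 − 2)/2 = 8.5.

location 10.5, max distance 8.5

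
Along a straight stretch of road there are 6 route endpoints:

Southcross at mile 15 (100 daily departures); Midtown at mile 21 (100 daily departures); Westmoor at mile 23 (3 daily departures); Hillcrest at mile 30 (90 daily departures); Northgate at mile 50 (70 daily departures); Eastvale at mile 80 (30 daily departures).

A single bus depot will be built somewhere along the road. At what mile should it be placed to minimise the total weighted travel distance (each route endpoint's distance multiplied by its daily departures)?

x = 21

For a sum of weighted absolute distances on a line, the optimum is the weighted median (not the mean). Total weight W = 393; half-weight = 196.5.
Sort by position and accumulate weight:
  mile 15 (Southcross, w=100) → cum 100
  mile 21 (Midtown, w=100) → cum 200  ≥ 196.5 → median here
  mile 23 (Westmoor, w=3) → cum 203
  mile 30 (Hillcrest, w=90) → cum 293
  mile 50 (Northgate, w=70) → cum 363
  mile 80 (Eastvale, w=30) → cum 393
Optimal location: mile 21.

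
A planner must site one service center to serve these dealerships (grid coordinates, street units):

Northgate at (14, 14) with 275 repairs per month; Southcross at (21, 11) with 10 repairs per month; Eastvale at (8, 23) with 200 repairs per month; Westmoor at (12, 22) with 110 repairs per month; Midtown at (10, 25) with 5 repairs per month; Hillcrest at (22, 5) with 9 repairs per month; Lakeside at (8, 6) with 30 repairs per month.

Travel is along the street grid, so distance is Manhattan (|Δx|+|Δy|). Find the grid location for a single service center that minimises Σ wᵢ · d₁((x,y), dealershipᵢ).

(12, 14)

Manhattan distance separates: Σwᵢ(|x−xᵢ|+|y−yᵢ|) = Σwᵢ|x−xᵢ| + Σwᵢ|y−yᵢ|, so x and y are optimised independently as 1-D weighted medians.
Total weight W = 639; half = 319.5.
x-coordinate, sorted with cumulative weight:
  x=8 (Eastvale, w=200) cum 200
  x=8 (Lakeside, w=30) cum 230
  x=10 (Midtown, w=5) cum 235
  x=12 (Westmoor, w=110) cum 345  ← median
  x=14 (Northgate, w=275) cum 620
  x=21 (Southcross, w=10) cum 630
  x=22 (Hillcrest, w=9) cum 639
⇒ x* = 12
y-coordinate, sorted with cumulative weight:
  y=5 (Hillcrest, w=9) cum 9
  y=6 (Lakeside, w=30) cum 39
  y=11 (Southcross, w=10) cum 49
  y=14 (Northgate, w=275) cum 324  ← median
  y=22 (Westmoor, w=110) cum 434
  y=23 (Eastvale, w=200) cum 634
  y=25 (Midtown, w=5) cum 639
⇒ y* = 14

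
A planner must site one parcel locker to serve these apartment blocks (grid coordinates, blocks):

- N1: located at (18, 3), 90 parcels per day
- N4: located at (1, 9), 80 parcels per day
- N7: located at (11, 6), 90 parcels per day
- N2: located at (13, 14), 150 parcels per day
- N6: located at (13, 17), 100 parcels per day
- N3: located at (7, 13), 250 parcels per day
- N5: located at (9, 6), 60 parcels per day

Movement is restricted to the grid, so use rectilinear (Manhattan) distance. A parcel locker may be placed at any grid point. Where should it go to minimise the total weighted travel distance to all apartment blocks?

(11, 13)

Manhattan distance separates: Σwᵢ(|x−xᵢ|+|y−yᵢ|) = Σwᵢ|x−xᵢ| + Σwᵢ|y−yᵢ|, so x and y are optimised independently as 1-D weighted medians.
Total weight W = 820; half = 410.
x-coordinate, sorted with cumulative weight:
  x=1 (N4, w=80) cum 80
  x=7 (N3, w=250) cum 330
  x=9 (N5, w=60) cum 390
  x=11 (N7, w=90) cum 480  ← median
  x=13 (N2, w=150) cum 630
  x=13 (N6, w=100) cum 730
  x=18 (N1, w=90) cum 820
⇒ x* = 11
y-coordinate, sorted with cumulative weight:
  y=3 (N1, w=90) cum 90
  y=6 (N7, w=90) cum 180
  y=6 (N5, w=60) cum 240
  y=9 (N4, w=80) cum 320
  y=13 (N3, w=250) cum 570  ← median
  y=14 (N2, w=150) cum 720
  y=17 (N6, w=100) cum 820
⇒ y* = 13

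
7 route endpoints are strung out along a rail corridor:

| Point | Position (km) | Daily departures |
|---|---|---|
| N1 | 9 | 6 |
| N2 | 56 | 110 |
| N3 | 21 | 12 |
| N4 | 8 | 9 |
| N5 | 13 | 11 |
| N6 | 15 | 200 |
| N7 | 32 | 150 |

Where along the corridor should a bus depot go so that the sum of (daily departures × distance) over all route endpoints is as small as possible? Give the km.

x = 32

For a sum of weighted absolute distances on a line, the optimum is the weighted median (not the mean). Total weight W = 498; half-weight = 249.
Sort by position and accumulate weight:
  km 8 (N4, w=9) → cum 9
  km 9 (N1, w=6) → cum 15
  km 13 (N5, w=11) → cum 26
  km 15 (N6, w=200) → cum 226
  km 21 (N3, w=12) → cum 238
  km 32 (N7, w=150) → cum 388  ≥ 249 → median here
  km 56 (N2, w=110) → cum 498
Optimal location: km 32.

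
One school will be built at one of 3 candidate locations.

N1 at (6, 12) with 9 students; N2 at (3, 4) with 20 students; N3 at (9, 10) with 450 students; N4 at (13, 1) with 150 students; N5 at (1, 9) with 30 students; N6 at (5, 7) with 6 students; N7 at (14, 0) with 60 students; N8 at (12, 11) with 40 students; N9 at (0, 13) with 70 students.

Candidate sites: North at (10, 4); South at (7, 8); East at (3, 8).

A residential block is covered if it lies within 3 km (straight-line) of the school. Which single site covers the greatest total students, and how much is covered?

Coverage radius r = 3 km; a point is covered iff (Δx)²+(Δy)² ≤ 3² = 9.
  North (10, 4): covers {none} → 0
  South (7, 8): covers {N3, N6} → 456
  East (3, 8): covers {N5, N6} → 36
Maximum coverage at South: 456 students.

South, covering 456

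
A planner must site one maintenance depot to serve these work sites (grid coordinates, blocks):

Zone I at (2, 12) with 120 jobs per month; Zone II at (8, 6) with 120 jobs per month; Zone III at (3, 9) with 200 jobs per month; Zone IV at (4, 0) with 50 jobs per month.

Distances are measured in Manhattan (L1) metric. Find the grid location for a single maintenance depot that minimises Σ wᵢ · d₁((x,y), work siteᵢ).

(3, 9)

Manhattan distance separates: Σwᵢ(|x−xᵢ|+|y−yᵢ|) = Σwᵢ|x−xᵢ| + Σwᵢ|y−yᵢ|, so x and y are optimised independently as 1-D weighted medians.
Total weight W = 490; half = 245.
x-coordinate, sorted with cumulative weight:
  x=2 (Zone I, w=120) cum 120
  x=3 (Zone III, w=200) cum 320  ← median
  x=4 (Zone IV, w=50) cum 370
  x=8 (Zone II, w=120) cum 490
⇒ x* = 3
y-coordinate, sorted with cumulative weight:
  y=0 (Zone IV, w=50) cum 50
  y=6 (Zone II, w=120) cum 170
  y=9 (Zone III, w=200) cum 370  ← median
  y=12 (Zone I, w=120) cum 490
⇒ y* = 9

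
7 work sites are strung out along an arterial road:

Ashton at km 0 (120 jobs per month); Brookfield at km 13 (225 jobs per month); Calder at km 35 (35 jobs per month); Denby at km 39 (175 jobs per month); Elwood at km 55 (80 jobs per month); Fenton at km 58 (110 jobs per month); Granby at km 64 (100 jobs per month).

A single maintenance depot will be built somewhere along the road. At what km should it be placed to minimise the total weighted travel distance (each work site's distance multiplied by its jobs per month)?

x = 39

For a sum of weighted absolute distances on a line, the optimum is the weighted median (not the mean). Total weight W = 845; half-weight = 422.5.
Sort by position and accumulate weight:
  km 0 (Ashton, w=120) → cum 120
  km 13 (Brookfield, w=225) → cum 345
  km 35 (Calder, w=35) → cum 380
  km 39 (Denby, w=175) → cum 555  ≥ 422.5 → median here
  km 55 (Elwood, w=80) → cum 635
  km 58 (Fenton, w=110) → cum 745
  km 64 (Granby, w=100) → cum 845
Optimal location: km 39.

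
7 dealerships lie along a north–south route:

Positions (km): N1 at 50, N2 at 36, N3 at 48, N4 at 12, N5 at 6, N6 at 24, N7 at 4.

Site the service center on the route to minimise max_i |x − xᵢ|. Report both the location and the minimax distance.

location 27, max distance 23

The 1-center on a line is the midpoint of the two extreme points: leftmost at 4, rightmost at 50.
Optimal location = (4 + 50)/2 = 27; maximum distance = (50 − 4)/2 = 23.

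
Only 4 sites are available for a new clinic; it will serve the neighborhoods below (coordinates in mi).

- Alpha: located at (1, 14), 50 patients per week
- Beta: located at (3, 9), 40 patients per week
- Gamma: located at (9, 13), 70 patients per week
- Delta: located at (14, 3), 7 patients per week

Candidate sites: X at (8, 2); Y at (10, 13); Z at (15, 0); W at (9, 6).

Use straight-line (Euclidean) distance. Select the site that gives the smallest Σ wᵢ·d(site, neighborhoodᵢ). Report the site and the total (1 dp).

Total weighted distance at each candidate:
  X (8, 2): total = 1854.5
  Y (10, 13): total = 920.7
  Z (15, 0): total = 2614.3
  W (9, 6): total = 1364.8
Minimum is at Y with total 920.7 mi.

Y, total 920.7 mi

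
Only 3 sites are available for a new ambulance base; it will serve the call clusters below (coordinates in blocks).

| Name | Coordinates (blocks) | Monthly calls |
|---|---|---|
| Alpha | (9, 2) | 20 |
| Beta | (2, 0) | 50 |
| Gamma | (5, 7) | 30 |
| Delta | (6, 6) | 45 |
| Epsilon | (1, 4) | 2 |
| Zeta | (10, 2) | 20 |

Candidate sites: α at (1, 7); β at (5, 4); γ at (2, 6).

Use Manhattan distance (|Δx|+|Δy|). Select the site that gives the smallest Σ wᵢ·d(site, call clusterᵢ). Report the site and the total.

β, total 843 blocks

Total weighted distance at each candidate:
  α (1, 7): total = 1336
  β (5, 4): total = 843
  γ (2, 6): total = 1066
Minimum is at β with total 843 blocks.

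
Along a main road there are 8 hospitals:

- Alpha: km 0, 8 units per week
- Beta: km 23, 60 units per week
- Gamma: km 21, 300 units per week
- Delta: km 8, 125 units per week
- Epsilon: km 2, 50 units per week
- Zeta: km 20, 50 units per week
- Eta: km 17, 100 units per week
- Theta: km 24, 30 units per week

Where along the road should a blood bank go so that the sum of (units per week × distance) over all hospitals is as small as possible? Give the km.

For a sum of weighted absolute distances on a line, the optimum is the weighted median (not the mean). Total weight W = 723; half-weight = 361.5.
Sort by position and accumulate weight:
  km 0 (Alpha, w=8) → cum 8
  km 2 (Epsilon, w=50) → cum 58
  km 8 (Delta, w=125) → cum 183
  km 17 (Eta, w=100) → cum 283
  km 20 (Zeta, w=50) → cum 333
  km 21 (Gamma, w=300) → cum 633  ≥ 361.5 → median here
  km 23 (Beta, w=60) → cum 693
  km 24 (Theta, w=30) → cum 723
Optimal location: km 21.

x = 21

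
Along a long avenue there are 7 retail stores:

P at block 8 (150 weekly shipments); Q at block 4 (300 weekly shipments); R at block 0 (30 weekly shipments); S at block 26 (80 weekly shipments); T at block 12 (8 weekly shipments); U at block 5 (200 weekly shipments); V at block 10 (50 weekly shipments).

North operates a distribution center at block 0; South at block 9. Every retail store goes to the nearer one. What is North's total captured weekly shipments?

The indifferent point is the midpoint (0+9)/2 = 4.5; retail stores left of it (closer to North at 0) go to North, those right go to South.
  R at 0 (w=30) → North
  Q at 4 (w=300) → North
  U at 5 (w=200) → South
  P at 8 (w=150) → South
  V at 10 (w=50) → South
  T at 12 (w=8) → South
  S at 26 (w=80) → South
North captures 330; South captures 488.

330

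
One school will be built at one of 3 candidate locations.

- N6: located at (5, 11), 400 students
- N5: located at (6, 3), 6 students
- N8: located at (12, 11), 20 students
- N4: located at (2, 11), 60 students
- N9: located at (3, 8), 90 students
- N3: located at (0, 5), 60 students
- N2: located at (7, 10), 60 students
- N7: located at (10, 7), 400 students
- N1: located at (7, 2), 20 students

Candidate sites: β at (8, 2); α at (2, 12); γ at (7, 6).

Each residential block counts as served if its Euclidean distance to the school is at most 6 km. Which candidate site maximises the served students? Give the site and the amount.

Coverage radius r = 6 km; a point is covered iff (Δx)²+(Δy)² ≤ 6² = 36.
  β (8, 2): covers {N5, N7, N1} → 426
  α (2, 12): covers {N6, N4, N9, N2} → 610
  γ (7, 6): covers {N6, N5, N9, N2, N7, N1} → 976
Maximum coverage at γ: 976 students.

γ, covering 976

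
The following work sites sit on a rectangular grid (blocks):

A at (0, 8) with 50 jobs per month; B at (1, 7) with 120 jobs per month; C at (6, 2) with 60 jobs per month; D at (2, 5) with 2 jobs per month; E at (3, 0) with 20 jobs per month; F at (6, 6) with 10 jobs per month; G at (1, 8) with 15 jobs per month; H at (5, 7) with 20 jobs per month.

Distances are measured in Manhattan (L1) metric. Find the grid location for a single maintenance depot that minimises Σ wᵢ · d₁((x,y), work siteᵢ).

Manhattan distance separates: Σwᵢ(|x−xᵢ|+|y−yᵢ|) = Σwᵢ|x−xᵢ| + Σwᵢ|y−yᵢ|, so x and y are optimised independently as 1-D weighted medians.
Total weight W = 297; half = 148.5.
x-coordinate, sorted with cumulative weight:
  x=0 (A, w=50) cum 50
  x=1 (B, w=120) cum 170  ← median
  x=1 (G, w=15) cum 185
  x=2 (D, w=2) cum 187
  x=3 (E, w=20) cum 207
  x=5 (H, w=20) cum 227
  x=6 (C, w=60) cum 287
  x=6 (F, w=10) cum 297
⇒ x* = 1
y-coordinate, sorted with cumulative weight:
  y=0 (E, w=20) cum 20
  y=2 (C, w=60) cum 80
  y=5 (D, w=2) cum 82
  y=6 (F, w=10) cum 92
  y=7 (B, w=120) cum 212  ← median
  y=7 (H, w=20) cum 232
  y=8 (A, w=50) cum 282
  y=8 (G, w=15) cum 297
⇒ y* = 7

(1, 7)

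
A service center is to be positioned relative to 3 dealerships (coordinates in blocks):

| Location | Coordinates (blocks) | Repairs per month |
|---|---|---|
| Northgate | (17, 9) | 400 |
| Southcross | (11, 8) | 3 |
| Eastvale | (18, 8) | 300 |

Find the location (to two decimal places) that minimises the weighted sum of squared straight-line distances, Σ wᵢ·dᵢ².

The minimiser of Σwᵢ‖p−pᵢ‖² is the weighted centroid p* = (Σwᵢpᵢ)/(Σwᵢ).
Σwᵢ = 703.
Σwᵢxᵢ = 400·17 + 3·11 + 300·18 = 12233.
Σwᵢyᵢ = 400·9 + 3·8 + 300·8 = 6024.
x* = 12233/703 = 17.40, y* = 6024/703 = 8.57.

(17.40, 8.57)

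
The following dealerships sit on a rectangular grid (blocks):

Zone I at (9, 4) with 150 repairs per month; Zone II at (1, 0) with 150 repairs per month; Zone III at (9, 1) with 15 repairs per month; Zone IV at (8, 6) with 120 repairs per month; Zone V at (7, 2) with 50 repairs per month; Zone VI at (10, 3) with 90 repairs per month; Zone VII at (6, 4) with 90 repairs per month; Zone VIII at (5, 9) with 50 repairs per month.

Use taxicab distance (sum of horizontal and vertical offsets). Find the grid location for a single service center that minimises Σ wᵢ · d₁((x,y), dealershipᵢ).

Manhattan distance separates: Σwᵢ(|x−xᵢ|+|y−yᵢ|) = Σwᵢ|x−xᵢ| + Σwᵢ|y−yᵢ|, so x and y are optimised independently as 1-D weighted medians.
Total weight W = 715; half = 357.5.
x-coordinate, sorted with cumulative weight:
  x=1 (Zone II, w=150) cum 150
  x=5 (Zone VIII, w=50) cum 200
  x=6 (Zone VII, w=90) cum 290
  x=7 (Zone V, w=50) cum 340
  x=8 (Zone IV, w=120) cum 460  ← median
  x=9 (Zone I, w=150) cum 610
  x=9 (Zone III, w=15) cum 625
  x=10 (Zone VI, w=90) cum 715
⇒ x* = 8
y-coordinate, sorted with cumulative weight:
  y=0 (Zone II, w=150) cum 150
  y=1 (Zone III, w=15) cum 165
  y=2 (Zone V, w=50) cum 215
  y=3 (Zone VI, w=90) cum 305
  y=4 (Zone I, w=150) cum 455  ← median
  y=4 (Zone VII, w=90) cum 545
  y=6 (Zone IV, w=120) cum 665
  y=9 (Zone VIII, w=50) cum 715
⇒ y* = 4

(8, 4)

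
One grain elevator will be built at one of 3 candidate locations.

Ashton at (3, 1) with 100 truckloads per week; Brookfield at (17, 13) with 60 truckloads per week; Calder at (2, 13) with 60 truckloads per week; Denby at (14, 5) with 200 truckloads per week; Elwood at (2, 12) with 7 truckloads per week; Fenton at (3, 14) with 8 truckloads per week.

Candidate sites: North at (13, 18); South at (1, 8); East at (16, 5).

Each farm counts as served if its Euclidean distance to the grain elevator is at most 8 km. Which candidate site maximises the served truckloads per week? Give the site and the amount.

Coverage radius r = 8 km; a point is covered iff (Δx)²+(Δy)² ≤ 8² = 64.
  North (13, 18): covers {Brookfield} → 60
  South (1, 8): covers {Ashton, Calder, Elwood, Fenton} → 175
  East (16, 5): covers {Denby} → 200
Maximum coverage at East: 200 truckloads per week.

East, covering 200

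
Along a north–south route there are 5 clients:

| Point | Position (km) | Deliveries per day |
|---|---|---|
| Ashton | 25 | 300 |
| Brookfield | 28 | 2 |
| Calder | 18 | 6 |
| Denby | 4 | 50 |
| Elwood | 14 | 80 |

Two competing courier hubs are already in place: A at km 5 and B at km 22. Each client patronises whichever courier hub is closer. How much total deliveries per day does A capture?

50

The indifferent point is the midpoint (5+22)/2 = 13.5; clients left of it (closer to A at 5) go to A, those right go to B.
  Denby at 4 (w=50) → A
  Elwood at 14 (w=80) → B
  Calder at 18 (w=6) → B
  Ashton at 25 (w=300) → B
  Brookfield at 28 (w=2) → B
A captures 50; B captures 388.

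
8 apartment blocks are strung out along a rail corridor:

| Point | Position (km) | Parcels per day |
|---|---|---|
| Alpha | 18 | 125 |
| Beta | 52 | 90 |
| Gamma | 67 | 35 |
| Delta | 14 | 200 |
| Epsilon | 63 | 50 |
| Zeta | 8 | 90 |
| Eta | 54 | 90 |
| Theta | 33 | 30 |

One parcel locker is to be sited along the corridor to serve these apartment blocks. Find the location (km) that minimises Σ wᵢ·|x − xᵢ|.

For a sum of weighted absolute distances on a line, the optimum is the weighted median (not the mean). Total weight W = 710; half-weight = 355.
Sort by position and accumulate weight:
  km 8 (Zeta, w=90) → cum 90
  km 14 (Delta, w=200) → cum 290
  km 18 (Alpha, w=125) → cum 415  ≥ 355 → median here
  km 33 (Theta, w=30) → cum 445
  km 52 (Beta, w=90) → cum 535
  km 54 (Eta, w=90) → cum 625
  km 63 (Epsilon, w=50) → cum 675
  km 67 (Gamma, w=35) → cum 710
Optimal location: km 18.

x = 18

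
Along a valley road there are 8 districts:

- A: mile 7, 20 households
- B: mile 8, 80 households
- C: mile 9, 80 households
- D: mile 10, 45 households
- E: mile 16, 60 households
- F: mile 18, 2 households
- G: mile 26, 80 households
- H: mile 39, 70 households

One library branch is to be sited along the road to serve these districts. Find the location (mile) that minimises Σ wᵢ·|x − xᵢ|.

For a sum of weighted absolute distances on a line, the optimum is the weighted median (not the mean). Total weight W = 437; half-weight = 218.5.
Sort by position and accumulate weight:
  mile 7 (A, w=20) → cum 20
  mile 8 (B, w=80) → cum 100
  mile 9 (C, w=80) → cum 180
  mile 10 (D, w=45) → cum 225  ≥ 218.5 → median here
  mile 16 (E, w=60) → cum 285
  mile 18 (F, w=2) → cum 287
  mile 26 (G, w=80) → cum 367
  mile 39 (H, w=70) → cum 437
Optimal location: mile 10.

x = 10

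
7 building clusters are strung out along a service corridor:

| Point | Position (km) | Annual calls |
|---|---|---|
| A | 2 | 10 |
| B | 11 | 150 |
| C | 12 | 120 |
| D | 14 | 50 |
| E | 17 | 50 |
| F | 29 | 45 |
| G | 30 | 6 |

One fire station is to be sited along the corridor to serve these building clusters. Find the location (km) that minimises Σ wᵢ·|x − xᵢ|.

x = 12

For a sum of weighted absolute distances on a line, the optimum is the weighted median (not the mean). Total weight W = 431; half-weight = 215.5.
Sort by position and accumulate weight:
  km 2 (A, w=10) → cum 10
  km 11 (B, w=150) → cum 160
  km 12 (C, w=120) → cum 280  ≥ 215.5 → median here
  km 14 (D, w=50) → cum 330
  km 17 (E, w=50) → cum 380
  km 29 (F, w=45) → cum 425
  km 30 (G, w=6) → cum 431
Optimal location: km 12.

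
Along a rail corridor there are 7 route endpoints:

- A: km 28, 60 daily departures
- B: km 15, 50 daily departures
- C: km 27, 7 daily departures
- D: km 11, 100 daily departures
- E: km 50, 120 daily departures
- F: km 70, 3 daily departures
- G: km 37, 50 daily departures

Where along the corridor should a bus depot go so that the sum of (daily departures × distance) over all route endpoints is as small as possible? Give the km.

For a sum of weighted absolute distances on a line, the optimum is the weighted median (not the mean). Total weight W = 390; half-weight = 195.
Sort by position and accumulate weight:
  km 11 (D, w=100) → cum 100
  km 15 (B, w=50) → cum 150
  km 27 (C, w=7) → cum 157
  km 28 (A, w=60) → cum 217  ≥ 195 → median here
  km 37 (G, w=50) → cum 267
  km 50 (E, w=120) → cum 387
  km 70 (F, w=3) → cum 390
Optimal location: km 28.

x = 28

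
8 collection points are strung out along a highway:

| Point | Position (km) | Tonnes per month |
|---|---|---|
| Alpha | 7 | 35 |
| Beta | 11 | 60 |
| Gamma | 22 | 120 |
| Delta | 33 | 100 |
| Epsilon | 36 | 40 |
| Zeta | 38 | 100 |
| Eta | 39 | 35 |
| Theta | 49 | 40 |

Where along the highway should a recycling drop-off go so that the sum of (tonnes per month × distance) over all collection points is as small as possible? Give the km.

For a sum of weighted absolute distances on a line, the optimum is the weighted median (not the mean). Total weight W = 530; half-weight = 265.
Sort by position and accumulate weight:
  km 7 (Alpha, w=35) → cum 35
  km 11 (Beta, w=60) → cum 95
  km 22 (Gamma, w=120) → cum 215
  km 33 (Delta, w=100) → cum 315  ≥ 265 → median here
  km 36 (Epsilon, w=40) → cum 355
  km 38 (Zeta, w=100) → cum 455
  km 39 (Eta, w=35) → cum 490
  km 49 (Theta, w=40) → cum 530
Optimal location: km 33.

x = 33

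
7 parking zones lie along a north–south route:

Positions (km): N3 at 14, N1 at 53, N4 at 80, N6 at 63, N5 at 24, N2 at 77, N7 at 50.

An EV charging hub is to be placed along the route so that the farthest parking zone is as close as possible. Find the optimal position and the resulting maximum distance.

The 1-center on a line is the midpoint of the two extreme points: leftmost at 14, rightmost at 80.
Optimal location = (14 + 80)/2 = 47; maximum distance = (80 − 14)/2 = 33.

location 47, max distance 33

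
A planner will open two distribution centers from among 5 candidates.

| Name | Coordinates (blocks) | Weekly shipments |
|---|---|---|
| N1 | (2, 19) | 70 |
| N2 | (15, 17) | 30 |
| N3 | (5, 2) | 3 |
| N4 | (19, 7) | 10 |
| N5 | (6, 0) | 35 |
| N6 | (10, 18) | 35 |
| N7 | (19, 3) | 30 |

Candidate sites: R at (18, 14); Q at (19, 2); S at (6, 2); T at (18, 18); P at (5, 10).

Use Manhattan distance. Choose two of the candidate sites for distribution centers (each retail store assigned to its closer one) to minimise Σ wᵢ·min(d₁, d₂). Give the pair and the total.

Evaluate every pair (each demand assigned to the nearer of the two):
  {S, T}: total = 2203
  {Q, T}: total = 2237
  {T, P}: total = 2249
  {R, P}: total = 2289
  {Q, P}: total = 2294
  {S, P}: total = 2468
  {R, S}: total = 2583
  {R, Q}: total = 2717
  {Q, S}: total = 2893
  {R, T}: total = 3015
Best pair: {S, T} with total 2203.

{S, T}, total 2203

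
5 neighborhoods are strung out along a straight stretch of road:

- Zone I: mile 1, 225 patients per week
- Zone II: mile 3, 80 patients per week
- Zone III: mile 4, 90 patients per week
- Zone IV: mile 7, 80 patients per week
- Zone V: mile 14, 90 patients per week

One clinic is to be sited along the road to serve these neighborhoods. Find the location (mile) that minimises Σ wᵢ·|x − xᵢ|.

x = 3

For a sum of weighted absolute distances on a line, the optimum is the weighted median (not the mean). Total weight W = 565; half-weight = 282.5.
Sort by position and accumulate weight:
  mile 1 (Zone I, w=225) → cum 225
  mile 3 (Zone II, w=80) → cum 305  ≥ 282.5 → median here
  mile 4 (Zone III, w=90) → cum 395
  mile 7 (Zone IV, w=80) → cum 475
  mile 14 (Zone V, w=90) → cum 565
Optimal location: mile 3.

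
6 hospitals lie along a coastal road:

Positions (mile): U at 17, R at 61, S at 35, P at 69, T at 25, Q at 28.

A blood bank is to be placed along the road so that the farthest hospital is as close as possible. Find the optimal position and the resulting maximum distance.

The 1-center on a line is the midpoint of the two extreme points: leftmost at 17, rightmost at 69.
Optimal location = (17 + 69)/2 = 43; maximum distance = (69 − 17)/2 = 26.

location 43, max distance 26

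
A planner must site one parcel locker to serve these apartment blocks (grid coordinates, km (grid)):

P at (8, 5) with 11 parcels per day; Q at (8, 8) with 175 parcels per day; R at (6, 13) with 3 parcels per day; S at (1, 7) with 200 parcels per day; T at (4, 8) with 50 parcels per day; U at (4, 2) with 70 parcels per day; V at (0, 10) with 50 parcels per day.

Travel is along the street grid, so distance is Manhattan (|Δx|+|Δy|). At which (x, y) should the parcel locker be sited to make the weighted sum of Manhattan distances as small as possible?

(4, 7)

Manhattan distance separates: Σwᵢ(|x−xᵢ|+|y−yᵢ|) = Σwᵢ|x−xᵢ| + Σwᵢ|y−yᵢ|, so x and y are optimised independently as 1-D weighted medians.
Total weight W = 559; half = 279.5.
x-coordinate, sorted with cumulative weight:
  x=0 (V, w=50) cum 50
  x=1 (S, w=200) cum 250
  x=4 (T, w=50) cum 300  ← median
  x=4 (U, w=70) cum 370
  x=6 (R, w=3) cum 373
  x=8 (P, w=11) cum 384
  x=8 (Q, w=175) cum 559
⇒ x* = 4
y-coordinate, sorted with cumulative weight:
  y=2 (U, w=70) cum 70
  y=5 (P, w=11) cum 81
  y=7 (S, w=200) cum 281  ← median
  y=8 (Q, w=175) cum 456
  y=8 (T, w=50) cum 506
  y=10 (V, w=50) cum 556
  y=13 (R, w=3) cum 559
⇒ y* = 7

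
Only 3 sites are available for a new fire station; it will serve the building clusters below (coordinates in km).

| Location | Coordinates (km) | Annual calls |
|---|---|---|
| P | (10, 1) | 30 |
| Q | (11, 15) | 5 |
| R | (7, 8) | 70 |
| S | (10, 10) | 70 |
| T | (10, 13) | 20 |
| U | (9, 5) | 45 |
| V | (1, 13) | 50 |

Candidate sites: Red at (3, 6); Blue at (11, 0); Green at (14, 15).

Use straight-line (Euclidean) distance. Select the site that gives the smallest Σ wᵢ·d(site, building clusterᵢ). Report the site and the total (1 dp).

Total weighted distance at each candidate:
  Red (3, 6): total = 2031.4
  Blue (11, 0): total = 2770.2
  Green (14, 15): total = 2843.2
Minimum is at Red with total 2031.4 km.

Red, total 2031.4 km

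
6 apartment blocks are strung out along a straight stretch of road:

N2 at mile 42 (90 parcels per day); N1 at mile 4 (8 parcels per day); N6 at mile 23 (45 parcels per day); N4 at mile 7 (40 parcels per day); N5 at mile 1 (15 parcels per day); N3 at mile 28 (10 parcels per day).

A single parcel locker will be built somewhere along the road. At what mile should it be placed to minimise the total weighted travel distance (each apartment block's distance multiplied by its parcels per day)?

For a sum of weighted absolute distances on a line, the optimum is the weighted median (not the mean). Total weight W = 208; half-weight = 104.
Sort by position and accumulate weight:
  mile 1 (N5, w=15) → cum 15
  mile 4 (N1, w=8) → cum 23
  mile 7 (N4, w=40) → cum 63
  mile 23 (N6, w=45) → cum 108  ≥ 104 → median here
  mile 28 (N3, w=10) → cum 118
  mile 42 (N2, w=90) → cum 208
Optimal location: mile 23.

x = 23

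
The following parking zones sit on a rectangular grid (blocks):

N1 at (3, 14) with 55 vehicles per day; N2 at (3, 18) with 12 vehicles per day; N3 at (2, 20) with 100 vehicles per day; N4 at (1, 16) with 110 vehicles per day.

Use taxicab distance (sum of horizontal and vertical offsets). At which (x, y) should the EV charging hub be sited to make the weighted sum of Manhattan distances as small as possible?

(2, 16)

Manhattan distance separates: Σwᵢ(|x−xᵢ|+|y−yᵢ|) = Σwᵢ|x−xᵢ| + Σwᵢ|y−yᵢ|, so x and y are optimised independently as 1-D weighted medians.
Total weight W = 277; half = 138.5.
x-coordinate, sorted with cumulative weight:
  x=1 (N4, w=110) cum 110
  x=2 (N3, w=100) cum 210  ← median
  x=3 (N1, w=55) cum 265
  x=3 (N2, w=12) cum 277
⇒ x* = 2
y-coordinate, sorted with cumulative weight:
  y=14 (N1, w=55) cum 55
  y=16 (N4, w=110) cum 165  ← median
  y=18 (N2, w=12) cum 177
  y=20 (N3, w=100) cum 277
⇒ y* = 16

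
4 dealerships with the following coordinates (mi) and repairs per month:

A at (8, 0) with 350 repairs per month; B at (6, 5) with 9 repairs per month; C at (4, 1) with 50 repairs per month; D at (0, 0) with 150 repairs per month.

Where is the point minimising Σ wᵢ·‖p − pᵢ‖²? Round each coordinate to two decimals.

(5.46, 0.17)

The minimiser of Σwᵢ‖p−pᵢ‖² is the weighted centroid p* = (Σwᵢpᵢ)/(Σwᵢ).
Σwᵢ = 559.
Σwᵢxᵢ = 350·8 + 9·6 + 50·4 + 150·0 = 3054.
Σwᵢyᵢ = 350·0 + 9·5 + 50·1 + 150·0 = 95.
x* = 3054/559 = 5.46, y* = 95/559 = 0.17.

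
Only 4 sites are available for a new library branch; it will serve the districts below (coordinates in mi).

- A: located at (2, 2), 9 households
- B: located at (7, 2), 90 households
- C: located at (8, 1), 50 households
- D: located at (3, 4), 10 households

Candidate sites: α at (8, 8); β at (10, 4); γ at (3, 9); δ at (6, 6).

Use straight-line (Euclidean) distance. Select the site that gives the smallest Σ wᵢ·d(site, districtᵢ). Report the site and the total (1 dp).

β, total 649.0 mi

Total weighted distance at each candidate:
  α (8, 8): total = 1037.8
  β (10, 4): total = 649.0
  γ (3, 9): total = 1310.9
  δ (6, 6): total = 727.3
Minimum is at β with total 649.0 mi.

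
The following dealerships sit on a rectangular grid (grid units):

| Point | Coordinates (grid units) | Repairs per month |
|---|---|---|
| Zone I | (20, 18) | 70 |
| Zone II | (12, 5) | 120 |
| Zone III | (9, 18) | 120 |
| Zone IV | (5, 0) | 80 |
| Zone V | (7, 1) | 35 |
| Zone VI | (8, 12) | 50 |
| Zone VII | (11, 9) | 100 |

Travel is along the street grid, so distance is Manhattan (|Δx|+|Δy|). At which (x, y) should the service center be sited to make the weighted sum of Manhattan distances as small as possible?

(11, 9)

Manhattan distance separates: Σwᵢ(|x−xᵢ|+|y−yᵢ|) = Σwᵢ|x−xᵢ| + Σwᵢ|y−yᵢ|, so x and y are optimised independently as 1-D weighted medians.
Total weight W = 575; half = 287.5.
x-coordinate, sorted with cumulative weight:
  x=5 (Zone IV, w=80) cum 80
  x=7 (Zone V, w=35) cum 115
  x=8 (Zone VI, w=50) cum 165
  x=9 (Zone III, w=120) cum 285
  x=11 (Zone VII, w=100) cum 385  ← median
  x=12 (Zone II, w=120) cum 505
  x=20 (Zone I, w=70) cum 575
⇒ x* = 11
y-coordinate, sorted with cumulative weight:
  y=0 (Zone IV, w=80) cum 80
  y=1 (Zone V, w=35) cum 115
  y=5 (Zone II, w=120) cum 235
  y=9 (Zone VII, w=100) cum 335  ← median
  y=12 (Zone VI, w=50) cum 385
  y=18 (Zone I, w=70) cum 455
  y=18 (Zone III, w=120) cum 575
⇒ y* = 9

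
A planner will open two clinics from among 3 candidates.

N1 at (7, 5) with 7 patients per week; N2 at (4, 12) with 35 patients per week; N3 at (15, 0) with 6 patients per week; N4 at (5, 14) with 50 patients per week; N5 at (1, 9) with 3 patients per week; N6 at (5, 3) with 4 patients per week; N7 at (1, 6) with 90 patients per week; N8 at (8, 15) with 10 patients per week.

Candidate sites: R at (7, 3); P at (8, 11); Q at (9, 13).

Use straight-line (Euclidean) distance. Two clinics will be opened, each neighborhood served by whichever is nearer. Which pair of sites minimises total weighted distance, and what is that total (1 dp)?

Evaluate every pair (each demand assigned to the nearer of the two):
  {R, P}: total = 1095.3
  {R, Q}: total = 1109.4
  {P, Q}: total = 1323.9
Best pair: {R, P} with total 1095.3.

{R, P}, total 1095.3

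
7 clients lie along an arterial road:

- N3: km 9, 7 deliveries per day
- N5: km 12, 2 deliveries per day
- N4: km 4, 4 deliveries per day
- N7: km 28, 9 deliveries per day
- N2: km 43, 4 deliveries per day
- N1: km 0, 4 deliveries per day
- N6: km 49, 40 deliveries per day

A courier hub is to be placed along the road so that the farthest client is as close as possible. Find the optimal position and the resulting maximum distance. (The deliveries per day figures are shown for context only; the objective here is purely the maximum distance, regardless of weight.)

location 24.5, max distance 24.5

The 1-center on a line is the midpoint of the two extreme points: leftmost at 0, rightmost at 49.
Optimal location = (0 + 49)/2 = 24.5; maximum distance = (49 − 0)/2 = 24.5.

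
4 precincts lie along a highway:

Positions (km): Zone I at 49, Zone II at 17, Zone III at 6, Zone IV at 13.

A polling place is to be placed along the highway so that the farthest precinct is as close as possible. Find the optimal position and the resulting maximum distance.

The 1-center on a line is the midpoint of the two extreme points: leftmost at 6, rightmost at 49.
Optimal location = (6 + 49)/2 = 27.5; maximum distance = (49 − 6)/2 = 21.5.

location 27.5, max distance 21.5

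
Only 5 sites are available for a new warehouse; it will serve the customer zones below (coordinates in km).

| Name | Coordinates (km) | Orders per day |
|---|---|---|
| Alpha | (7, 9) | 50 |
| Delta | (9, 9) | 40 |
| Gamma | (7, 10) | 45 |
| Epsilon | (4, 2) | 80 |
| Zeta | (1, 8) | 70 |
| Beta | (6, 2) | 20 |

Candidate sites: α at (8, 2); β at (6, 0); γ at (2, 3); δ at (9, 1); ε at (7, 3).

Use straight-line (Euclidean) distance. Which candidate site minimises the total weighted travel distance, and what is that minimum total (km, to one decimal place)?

ε, total 1696.0 km

Total weighted distance at each candidate:
  α (8, 2): total = 2004.6
  β (6, 0): total = 2211.1
  γ (2, 3): total = 1764.7
  δ (9, 1): total = 2362.5
  ε (7, 3): total = 1696.0
Minimum is at ε with total 1696.0 km.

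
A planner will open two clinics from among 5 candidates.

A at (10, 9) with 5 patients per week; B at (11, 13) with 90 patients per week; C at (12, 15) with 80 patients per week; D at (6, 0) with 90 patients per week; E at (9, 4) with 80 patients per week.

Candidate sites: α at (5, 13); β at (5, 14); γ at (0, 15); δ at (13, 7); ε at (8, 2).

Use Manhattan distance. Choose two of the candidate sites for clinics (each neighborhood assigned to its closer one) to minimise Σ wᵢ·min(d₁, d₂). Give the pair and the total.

Evaluate every pair (each demand assigned to the nearer of the two):
  {α, ε}: total = 1905
  {β, ε}: total = 1915
  {δ, ε}: total = 2065
  {γ, ε}: total = 2775
  {α, δ}: total = 3105
  {β, δ}: total = 3115
  {γ, δ}: total = 3285
  {α, β}: total = 3525
  {α, γ}: total = 3605
  {β, γ}: total = 3790
Best pair: {α, ε} with total 1905.

{α, ε}, total 1905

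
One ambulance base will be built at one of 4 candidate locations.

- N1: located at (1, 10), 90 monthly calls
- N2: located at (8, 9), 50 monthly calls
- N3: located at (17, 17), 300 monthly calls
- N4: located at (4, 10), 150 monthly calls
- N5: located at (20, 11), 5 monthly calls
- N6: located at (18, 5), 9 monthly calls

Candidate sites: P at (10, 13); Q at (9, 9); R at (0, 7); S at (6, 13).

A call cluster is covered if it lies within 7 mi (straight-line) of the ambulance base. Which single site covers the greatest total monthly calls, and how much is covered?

S, covering 290

Coverage radius r = 7 mi; a point is covered iff (Δx)²+(Δy)² ≤ 7² = 49.
  P (10, 13): covers {N2, N4} → 200
  Q (9, 9): covers {N2, N4} → 200
  R (0, 7): covers {N1, N4} → 240
  S (6, 13): covers {N1, N2, N4} → 290
Maximum coverage at S: 290 monthly calls.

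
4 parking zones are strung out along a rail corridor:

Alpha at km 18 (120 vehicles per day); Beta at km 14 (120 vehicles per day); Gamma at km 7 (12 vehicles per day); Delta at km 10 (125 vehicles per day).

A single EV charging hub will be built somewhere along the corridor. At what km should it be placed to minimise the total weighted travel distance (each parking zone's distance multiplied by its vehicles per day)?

x = 14

For a sum of weighted absolute distances on a line, the optimum is the weighted median (not the mean). Total weight W = 377; half-weight = 188.5.
Sort by position and accumulate weight:
  km 7 (Gamma, w=12) → cum 12
  km 10 (Delta, w=125) → cum 137
  km 14 (Beta, w=120) → cum 257  ≥ 188.5 → median here
  km 18 (Alpha, w=120) → cum 377
Optimal location: km 14.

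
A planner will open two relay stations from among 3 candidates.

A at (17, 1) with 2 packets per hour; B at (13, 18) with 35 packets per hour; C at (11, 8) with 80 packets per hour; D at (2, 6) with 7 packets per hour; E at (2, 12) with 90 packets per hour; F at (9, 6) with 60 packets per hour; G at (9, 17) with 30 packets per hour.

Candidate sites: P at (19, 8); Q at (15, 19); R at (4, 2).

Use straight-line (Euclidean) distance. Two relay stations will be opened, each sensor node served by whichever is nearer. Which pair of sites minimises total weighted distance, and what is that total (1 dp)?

Evaluate every pair (each demand assigned to the nearer of the two):
  {Q, R}: total = 2365.0
  {P, R}: total = 2799.7
  {P, Q}: total = 2983.1
Best pair: {Q, R} with total 2365.0.

{Q, R}, total 2365.0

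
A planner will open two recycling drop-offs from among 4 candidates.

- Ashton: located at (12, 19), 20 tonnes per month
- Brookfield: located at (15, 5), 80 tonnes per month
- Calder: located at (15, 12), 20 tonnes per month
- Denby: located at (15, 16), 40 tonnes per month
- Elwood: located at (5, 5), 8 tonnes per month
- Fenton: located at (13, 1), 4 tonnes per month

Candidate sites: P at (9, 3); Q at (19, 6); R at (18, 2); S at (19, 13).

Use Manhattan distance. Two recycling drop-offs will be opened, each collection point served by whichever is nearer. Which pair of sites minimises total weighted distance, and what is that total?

{Q, S}, total 1204

Evaluate every pair (each demand assigned to the nearer of the two):
  {Q, S}: total = 1204
  {R, S}: total = 1272
  {P, S}: total = 1352
  {P, Q}: total = 1612
  {Q, R}: total = 1704
  {P, R}: total = 1872
Best pair: {Q, S} with total 1204.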